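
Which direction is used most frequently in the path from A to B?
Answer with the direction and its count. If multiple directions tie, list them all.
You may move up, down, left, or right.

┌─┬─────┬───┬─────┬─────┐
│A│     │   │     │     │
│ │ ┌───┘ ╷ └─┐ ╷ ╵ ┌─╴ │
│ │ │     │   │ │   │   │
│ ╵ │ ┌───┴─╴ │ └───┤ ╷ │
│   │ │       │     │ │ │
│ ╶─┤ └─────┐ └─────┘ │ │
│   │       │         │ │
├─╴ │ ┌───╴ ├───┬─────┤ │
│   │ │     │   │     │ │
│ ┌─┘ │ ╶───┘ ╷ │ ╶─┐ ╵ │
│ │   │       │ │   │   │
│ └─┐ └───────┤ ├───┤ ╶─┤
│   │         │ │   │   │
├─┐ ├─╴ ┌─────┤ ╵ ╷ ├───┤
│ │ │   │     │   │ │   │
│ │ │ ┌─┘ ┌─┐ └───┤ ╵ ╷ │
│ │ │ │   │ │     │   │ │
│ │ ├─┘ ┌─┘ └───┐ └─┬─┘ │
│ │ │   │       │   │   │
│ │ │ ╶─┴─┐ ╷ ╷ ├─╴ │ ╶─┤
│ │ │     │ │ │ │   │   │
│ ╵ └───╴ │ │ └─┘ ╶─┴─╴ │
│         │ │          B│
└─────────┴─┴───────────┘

Directions: down, down, down, right, down, left, down, down, right, down, down, down, down, down, right, right, right, up, left, left, up, right, up, right, up, right, right, down, right, right, down, right, down, left, down, right, right, right
Counts: {'down': 15, 'right': 15, 'left': 4, 'up': 4}
Most common: down and right (tied at 15 times each)

Solution:

┌─┬─────┬───┬─────┬─────┐
│A│     │   │     │     │
│ │ ┌───┘ ╷ └─┐ ╷ ╵ ┌─╴ │
│↓│ │     │   │ │   │   │
│ ╵ │ ┌───┴─╴ │ └───┤ ╷ │
│↓  │ │       │     │ │ │
│ ╶─┤ └─────┐ └─────┘ │ │
│↳ ↓│       │         │ │
├─╴ │ ┌───╴ ├───┬─────┤ │
│↓ ↲│ │     │   │     │ │
│ ┌─┘ │ ╶───┘ ╷ │ ╶─┐ ╵ │
│↓│   │       │ │   │   │
│ └─┐ └───────┤ ├───┤ ╶─┤
│↳ ↓│         │ │   │   │
├─┐ ├─╴ ┌─────┤ ╵ ╷ ├───┤
│ │↓│   │↱ → ↓│   │ │   │
│ │ │ ┌─┘ ┌─┐ └───┤ ╵ ╷ │
│ │↓│ │↱ ↑│ │↳ → ↓│   │ │
│ │ ├─┘ ┌─┘ └───┐ └─┬─┘ │
│ │↓│↱ ↑│       │↳ ↓│   │
│ │ │ ╶─┴─┐ ╷ ╷ ├─╴ │ ╶─┤
│ │↓│↑ ← ↰│ │ │ │↓ ↲│   │
│ ╵ └───╴ │ │ └─┘ ╶─┴─╴ │
│  ↳ → → ↑│ │    ↳ → → B│
└─────────┴─┴───────────┘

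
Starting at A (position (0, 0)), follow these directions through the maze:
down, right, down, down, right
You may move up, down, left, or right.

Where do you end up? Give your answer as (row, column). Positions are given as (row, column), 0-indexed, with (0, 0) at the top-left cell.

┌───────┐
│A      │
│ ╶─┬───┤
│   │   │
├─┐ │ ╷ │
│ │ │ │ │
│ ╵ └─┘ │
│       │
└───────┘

Following directions step by step:
Start: (0, 0)
  down: (0, 0) → (1, 0)
  right: (1, 0) → (1, 1)
  down: (1, 1) → (2, 1)
  down: (2, 1) → (3, 1)
  right: (3, 1) → (3, 2)
Final position: (3, 2)

Path taken:

┌───────┐
│A      │
│ ╶─┬───┤
│↳ ↓│   │
├─┐ │ ╷ │
│ │↓│ │ │
│ ╵ └─┘ │
│  ↳ B  │
└───────┘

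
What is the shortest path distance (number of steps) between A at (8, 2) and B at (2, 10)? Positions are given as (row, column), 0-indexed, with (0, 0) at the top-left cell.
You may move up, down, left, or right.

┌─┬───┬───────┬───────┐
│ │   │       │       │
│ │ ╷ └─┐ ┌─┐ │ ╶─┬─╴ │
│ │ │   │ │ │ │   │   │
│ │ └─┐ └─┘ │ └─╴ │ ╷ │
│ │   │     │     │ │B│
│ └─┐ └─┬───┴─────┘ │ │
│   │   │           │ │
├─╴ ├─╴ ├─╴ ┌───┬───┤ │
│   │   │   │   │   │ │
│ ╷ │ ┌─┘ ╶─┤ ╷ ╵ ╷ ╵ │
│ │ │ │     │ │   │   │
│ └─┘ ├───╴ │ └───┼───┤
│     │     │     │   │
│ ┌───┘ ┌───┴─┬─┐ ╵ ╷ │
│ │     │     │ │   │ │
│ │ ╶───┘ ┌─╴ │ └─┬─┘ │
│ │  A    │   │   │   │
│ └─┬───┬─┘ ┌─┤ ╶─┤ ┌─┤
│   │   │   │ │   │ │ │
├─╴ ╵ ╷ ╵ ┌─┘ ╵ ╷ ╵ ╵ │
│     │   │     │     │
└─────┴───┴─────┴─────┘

Finding path from (8, 2) to (2, 10):
Path: (8,2) → (8,1) → (7,1) → (7,2) → (7,3) → (6,3) → (6,4) → (6,5) → (5,5) → (5,4) → (4,4) → (4,5) → (3,5) → (3,6) → (3,7) → (3,8) → (3,9) → (2,9) → (1,9) → (1,10) → (2,10)
Distance: 20 steps

Solution:

┌─┬───┬───────┬───────┐
│ │   │       │       │
│ │ ╷ └─┐ ┌─┐ │ ╶─┬─╴ │
│ │ │   │ │ │ │   │↱ ↓│
│ │ └─┐ └─┘ │ └─╴ │ ╷ │
│ │   │     │     │↑│B│
│ └─┐ └─┬───┴─────┘ │ │
│   │   │  ↱ → → → ↑│ │
├─╴ ├─╴ ├─╴ ┌───┬───┤ │
│   │   │↱ ↑│   │   │ │
│ ╷ │ ┌─┘ ╶─┤ ╷ ╵ ╷ ╵ │
│ │ │ │  ↑ ↰│ │   │   │
│ └─┘ ├───╴ │ └───┼───┤
│     │↱ → ↑│     │   │
│ ┌───┘ ┌───┴─┬─┐ ╵ ╷ │
│ │↱ → ↑│     │ │   │ │
│ │ ╶───┘ ┌─╴ │ └─┬─┘ │
│ │↑ A    │   │   │   │
│ └─┬───┬─┘ ┌─┤ ╶─┤ ┌─┤
│   │   │   │ │   │ │ │
├─╴ ╵ ╷ ╵ ┌─┘ ╵ ╷ ╵ ╵ │
│     │   │     │     │
└─────┴───┴─────┴─────┘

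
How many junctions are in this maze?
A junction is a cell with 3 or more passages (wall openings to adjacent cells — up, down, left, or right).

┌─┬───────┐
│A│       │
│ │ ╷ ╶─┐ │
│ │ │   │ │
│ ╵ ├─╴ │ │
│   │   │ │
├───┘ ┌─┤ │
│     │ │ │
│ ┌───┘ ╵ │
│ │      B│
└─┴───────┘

Checking each cell for number of passages:

Junctions found (3+ passages):
  (0, 2): 3 passages
  (4, 3): 3 passages
Total junctions: 2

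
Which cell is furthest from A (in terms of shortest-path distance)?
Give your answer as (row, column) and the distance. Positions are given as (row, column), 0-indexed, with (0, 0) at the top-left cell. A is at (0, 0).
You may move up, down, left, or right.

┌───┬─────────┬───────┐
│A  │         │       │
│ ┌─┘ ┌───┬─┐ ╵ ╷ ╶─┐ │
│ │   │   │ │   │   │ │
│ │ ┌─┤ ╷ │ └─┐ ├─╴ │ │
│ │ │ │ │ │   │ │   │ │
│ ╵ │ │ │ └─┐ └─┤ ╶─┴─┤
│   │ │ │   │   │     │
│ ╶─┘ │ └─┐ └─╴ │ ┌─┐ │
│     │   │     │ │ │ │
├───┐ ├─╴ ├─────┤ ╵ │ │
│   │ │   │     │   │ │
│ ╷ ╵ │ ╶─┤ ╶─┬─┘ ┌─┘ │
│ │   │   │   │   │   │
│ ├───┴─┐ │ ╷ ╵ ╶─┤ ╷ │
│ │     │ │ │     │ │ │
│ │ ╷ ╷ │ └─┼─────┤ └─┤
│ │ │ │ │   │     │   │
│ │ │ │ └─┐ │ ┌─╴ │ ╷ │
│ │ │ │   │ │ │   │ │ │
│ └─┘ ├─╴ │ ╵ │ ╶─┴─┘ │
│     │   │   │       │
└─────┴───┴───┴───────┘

Computing BFS distances from A to all cells:
Furthest cell: (1, 5)
Distance: 68 steps

Path from A to the furthest cell:

┌───┬─────────┬───────┐
│A  │↱ → → → ↓│↱ ↓    │
│ ┌─┘ ┌───┬─┐ ╵ ╷ ╶─┐ │
│↓│↱ ↑│↱ ↓│B│↳ ↑│↳ ↓│ │
│ │ ┌─┤ ╷ │ └─┐ ├─╴ │ │
│↓│↑│ │↑│↓│↑ ↰│ │↓ ↲│ │
│ ╵ │ │ │ └─┐ └─┤ ╶─┴─┤
│↳ ↑│ │↑│↳ ↓│↑ ↰│↳ → ↓│
│ ╶─┘ │ └─┐ └─╴ │ ┌─┐ │
│     │↑ ↰│↳ → ↑│ │ │↓│
├───┐ ├─╴ ├─────┤ ╵ │ │
│   │ │↱ ↑│     │   │↓│
│ ╷ ╵ │ ╶─┤ ╶─┬─┘ ┌─┘ │
│ │   │↑ ↰│   │   │↓ ↲│
│ ├───┴─┐ │ ╷ ╵ ╶─┤ ╷ │
│ │     │↑│ │     │↓│ │
│ │ ╷ ╷ │ └─┼─────┤ └─┤
│ │ │ │ │↑ ↰│↓ ← ↰│↳ ↓│
│ │ │ │ └─┐ │ ┌─╴ │ ╷ │
│ │ │ │   │↑│↓│↱ ↑│ │↓│
│ └─┘ ├─╴ │ ╵ │ ╶─┴─┘ │
│     │   │↑ ↲│↑ ← ← ↲│
└─────┴───┴───┴───────┘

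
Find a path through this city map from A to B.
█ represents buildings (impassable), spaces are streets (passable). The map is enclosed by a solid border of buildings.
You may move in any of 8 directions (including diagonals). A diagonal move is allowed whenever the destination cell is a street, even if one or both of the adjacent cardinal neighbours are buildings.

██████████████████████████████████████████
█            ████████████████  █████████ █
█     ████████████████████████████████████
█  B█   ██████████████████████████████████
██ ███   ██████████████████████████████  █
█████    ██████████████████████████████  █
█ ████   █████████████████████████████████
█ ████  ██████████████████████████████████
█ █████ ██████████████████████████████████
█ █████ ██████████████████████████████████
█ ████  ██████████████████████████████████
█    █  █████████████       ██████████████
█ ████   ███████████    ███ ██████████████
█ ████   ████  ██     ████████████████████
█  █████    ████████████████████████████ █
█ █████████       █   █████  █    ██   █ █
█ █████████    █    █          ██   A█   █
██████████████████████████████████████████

Finding the shortest path from A to B:
Movement: 8-directional
Path length: 40 steps
Directions: left → left → left → up-left → left → left → down-left → left → left → left → left → left → left → left → left → up-left → left → down-left → left → left → up-left → left → left → left → left → up-left → left → up-left → up → up-left → up → up → up → up → up → up → up-left → up-left → up-left → down-left

Solution:

██████████████████████████████████████████
█            ████████████████  █████████ █
█   ↙ ████████████████████████████████████
█  B█↖  ██████████████████████████████████
██ ███↖  ██████████████████████████████  █
█████  ↖ ██████████████████████████████  █
█ ████ ↑ █████████████████████████████████
█ ████ ↑██████████████████████████████████
█ █████↑██████████████████████████████████
█ █████↑██████████████████████████████████
█ ████ ↑██████████████████████████████████
█    █ ↑█████████████       ██████████████
█ ████  ↖███████████    ███ ██████████████
█ ████  ↑████  ██     ████████████████████
█  █████ ↖← ████████████████████████████ █
█ █████████↖←←←←  █↙← █████  █↙←← ██   █ █
█ █████████    █↖←← █↖←←←←←←←← ██↖←←A█   █
██████████████████████████████████████████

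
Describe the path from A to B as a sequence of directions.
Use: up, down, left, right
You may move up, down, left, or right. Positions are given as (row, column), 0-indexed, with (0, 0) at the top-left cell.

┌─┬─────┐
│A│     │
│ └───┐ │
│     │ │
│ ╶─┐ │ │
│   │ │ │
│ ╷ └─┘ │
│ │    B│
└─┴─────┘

Finding the path and converting it to directions:
Path through cells: (0,0) → (1,0) → (2,0) → (2,1) → (3,1) → (3,2) → (3,3)
Directions: down, down, right, down, right, right

Solution:

┌─┬─────┐
│A│     │
│ └───┐ │
│↓    │ │
│ ╶─┐ │ │
│↳ ↓│ │ │
│ ╷ └─┘ │
│ │↳ → B│
└─┴─────┘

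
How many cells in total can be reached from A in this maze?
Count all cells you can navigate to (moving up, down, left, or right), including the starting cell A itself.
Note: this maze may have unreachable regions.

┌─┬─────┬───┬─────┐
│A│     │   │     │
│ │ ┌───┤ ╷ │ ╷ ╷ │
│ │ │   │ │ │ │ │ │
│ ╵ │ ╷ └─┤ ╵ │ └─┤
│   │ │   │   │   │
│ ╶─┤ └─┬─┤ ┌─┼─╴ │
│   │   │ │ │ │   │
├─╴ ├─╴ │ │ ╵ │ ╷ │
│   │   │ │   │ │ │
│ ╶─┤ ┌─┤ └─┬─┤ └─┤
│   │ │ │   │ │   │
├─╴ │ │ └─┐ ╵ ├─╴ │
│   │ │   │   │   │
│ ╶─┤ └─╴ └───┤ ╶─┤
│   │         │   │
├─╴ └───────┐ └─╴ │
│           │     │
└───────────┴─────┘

Using BFS/flood-fill to find all reachable cells from A:
Maze size: 9 × 9 = 81 total cells
57 cell(s) are walled off and cannot be reached from A.
Reachable cells: 24

Reachable region (· marks reachable cells):

┌─┬─────┬───┬─────┐
│A│· · ·│   │     │
│ │ ┌───┤ ╷ │ ╷ ╷ │
│·│·│   │ │ │ │ │ │
│ ╵ │ ╷ └─┤ ╵ │ └─┤
│· ·│ │   │   │   │
│ ╶─┤ └─┬─┤ ┌─┼─╴ │
│· ·│   │ │ │ │   │
├─╴ ├─╴ │ │ ╵ │ ╷ │
│· ·│   │ │   │ │ │
│ ╶─┤ ┌─┤ └─┬─┤ └─┤
│· ·│ │ │   │ │   │
├─╴ │ │ └─┐ ╵ ├─╴ │
│· ·│ │   │   │   │
│ ╶─┤ └─╴ └───┤ ╶─┤
│· ·│         │   │
├─╴ └───────┐ └─╴ │
│· · · · · ·│     │
└───────────┴─────┘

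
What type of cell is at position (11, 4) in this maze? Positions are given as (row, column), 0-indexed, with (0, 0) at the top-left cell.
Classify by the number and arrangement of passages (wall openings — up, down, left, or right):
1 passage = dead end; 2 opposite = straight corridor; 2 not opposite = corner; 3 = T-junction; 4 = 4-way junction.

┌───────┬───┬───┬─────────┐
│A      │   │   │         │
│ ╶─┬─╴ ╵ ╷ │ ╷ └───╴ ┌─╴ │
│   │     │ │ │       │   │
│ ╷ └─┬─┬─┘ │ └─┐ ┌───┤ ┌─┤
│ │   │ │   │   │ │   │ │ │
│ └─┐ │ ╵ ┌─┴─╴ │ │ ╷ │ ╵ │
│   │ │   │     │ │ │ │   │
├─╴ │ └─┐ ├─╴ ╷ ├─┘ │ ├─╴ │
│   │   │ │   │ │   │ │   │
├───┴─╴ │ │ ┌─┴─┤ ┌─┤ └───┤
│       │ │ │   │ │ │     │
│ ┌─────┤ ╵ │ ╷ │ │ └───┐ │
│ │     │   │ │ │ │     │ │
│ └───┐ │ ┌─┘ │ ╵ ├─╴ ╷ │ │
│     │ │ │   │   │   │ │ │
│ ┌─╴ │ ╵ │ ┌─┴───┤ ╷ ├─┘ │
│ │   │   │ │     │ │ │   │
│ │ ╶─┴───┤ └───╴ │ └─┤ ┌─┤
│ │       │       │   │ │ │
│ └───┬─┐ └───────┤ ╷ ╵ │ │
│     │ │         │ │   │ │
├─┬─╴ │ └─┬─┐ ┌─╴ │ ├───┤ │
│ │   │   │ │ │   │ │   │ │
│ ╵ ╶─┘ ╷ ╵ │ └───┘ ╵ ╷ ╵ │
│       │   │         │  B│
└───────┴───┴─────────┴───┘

Checking cell at (11, 4):
Number of passages: 2
Cell type: corner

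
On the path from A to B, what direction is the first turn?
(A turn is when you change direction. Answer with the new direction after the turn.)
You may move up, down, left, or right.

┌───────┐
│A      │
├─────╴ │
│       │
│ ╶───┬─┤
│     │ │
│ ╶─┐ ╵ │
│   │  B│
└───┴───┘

Directions: right, right, right, down, left, left, left, down, right, right, down, right
First turn direction: down

Solution:

┌───────┐
│A → → ↓│
├─────╴ │
│↓ ← ← ↲│
│ ╶───┬─┤
│↳ → ↓│ │
│ ╶─┐ ╵ │
│   │↳ B│
└───┴───┘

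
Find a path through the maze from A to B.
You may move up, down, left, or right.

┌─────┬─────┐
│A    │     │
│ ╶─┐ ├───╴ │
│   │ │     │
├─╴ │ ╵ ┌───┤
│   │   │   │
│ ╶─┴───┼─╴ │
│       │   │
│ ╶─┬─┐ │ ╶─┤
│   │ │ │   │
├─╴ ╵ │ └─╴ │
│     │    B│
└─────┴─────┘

Finding the shortest path through the maze:
Path length: 12 steps
Directions: down → right → down → left → down → right → right → right → down → down → right → right

Solution:

┌─────┬─────┐
│A    │     │
│ ╶─┐ ├───╴ │
│↳ ↓│ │     │
├─╴ │ ╵ ┌───┤
│↓ ↲│   │   │
│ ╶─┴───┼─╴ │
│↳ → → ↓│   │
│ ╶─┬─┐ │ ╶─┤
│   │ │↓│   │
├─╴ ╵ │ └─╴ │
│     │↳ → B│
└─────┴─────┘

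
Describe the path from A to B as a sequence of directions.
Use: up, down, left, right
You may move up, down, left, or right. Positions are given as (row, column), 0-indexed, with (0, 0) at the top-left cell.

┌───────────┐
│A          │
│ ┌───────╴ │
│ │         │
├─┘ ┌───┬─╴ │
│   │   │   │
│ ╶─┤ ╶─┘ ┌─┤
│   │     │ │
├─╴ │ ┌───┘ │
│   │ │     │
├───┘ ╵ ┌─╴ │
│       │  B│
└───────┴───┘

Finding the path and converting it to directions:
Path through cells: (0,0) → (0,1) → (0,2) → (0,3) → (0,4) → (0,5) → (1,5) → (2,5) → (2,4) → (3,4) → (3,3) → (3,2) → (4,2) → (5,2) → (5,3) → (4,3) → (4,4) → (4,5) → (5,5)
Directions: right, right, right, right, right, down, down, left, down, left, left, down, down, right, up, right, right, down

Solution:

┌───────────┐
│A → → → → ↓│
│ ┌───────╴ │
│ │        ↓│
├─┘ ┌───┬─╴ │
│   │   │↓ ↲│
│ ╶─┤ ╶─┘ ┌─┤
│   │↓ ← ↲│ │
├─╴ │ ┌───┘ │
│   │↓│↱ → ↓│
├───┘ ╵ ┌─╴ │
│    ↳ ↑│  B│
└───────┴───┘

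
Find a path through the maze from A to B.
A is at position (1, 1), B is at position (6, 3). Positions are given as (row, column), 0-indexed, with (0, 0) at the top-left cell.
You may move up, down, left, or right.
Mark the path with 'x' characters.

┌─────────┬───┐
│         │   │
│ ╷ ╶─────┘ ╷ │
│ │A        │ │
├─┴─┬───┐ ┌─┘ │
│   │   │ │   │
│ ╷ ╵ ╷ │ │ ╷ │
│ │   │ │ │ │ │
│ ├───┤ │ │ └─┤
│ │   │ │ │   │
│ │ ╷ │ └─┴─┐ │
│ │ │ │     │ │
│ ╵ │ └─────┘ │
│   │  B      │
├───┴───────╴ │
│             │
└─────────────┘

Finding the shortest path from (1, 1) to (6, 3):
Path length: 17 steps
Directions: right → right → right → right → up → right → down → down → left → down → down → right → down → down → left → left → left

Solution:

┌─────────┬───┐
│         │x x│
│ ╷ ╶─────┘ ╷ │
│ │A x x x x│x│
├─┴─┬───┐ ┌─┘ │
│   │   │ │x x│
│ ╷ ╵ ╷ │ │ ╷ │
│ │   │ │ │x│ │
│ ├───┤ │ │ └─┤
│ │   │ │ │x x│
│ │ ╷ │ └─┴─┐ │
│ │ │ │     │x│
│ ╵ │ └─────┘ │
│   │  B x x x│
├───┴───────╴ │
│             │
└─────────────┘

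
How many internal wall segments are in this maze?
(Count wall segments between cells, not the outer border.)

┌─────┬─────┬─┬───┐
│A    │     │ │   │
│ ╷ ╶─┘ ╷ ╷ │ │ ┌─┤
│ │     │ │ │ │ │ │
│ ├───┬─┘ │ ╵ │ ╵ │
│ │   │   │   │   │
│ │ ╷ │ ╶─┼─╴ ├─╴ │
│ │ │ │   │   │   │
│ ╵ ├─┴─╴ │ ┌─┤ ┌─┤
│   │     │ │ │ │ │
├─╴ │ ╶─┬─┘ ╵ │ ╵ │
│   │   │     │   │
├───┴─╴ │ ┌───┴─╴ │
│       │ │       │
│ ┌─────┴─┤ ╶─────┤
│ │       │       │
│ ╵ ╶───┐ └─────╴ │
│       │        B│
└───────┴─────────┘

Counting internal wall segments:
Total internal walls: 64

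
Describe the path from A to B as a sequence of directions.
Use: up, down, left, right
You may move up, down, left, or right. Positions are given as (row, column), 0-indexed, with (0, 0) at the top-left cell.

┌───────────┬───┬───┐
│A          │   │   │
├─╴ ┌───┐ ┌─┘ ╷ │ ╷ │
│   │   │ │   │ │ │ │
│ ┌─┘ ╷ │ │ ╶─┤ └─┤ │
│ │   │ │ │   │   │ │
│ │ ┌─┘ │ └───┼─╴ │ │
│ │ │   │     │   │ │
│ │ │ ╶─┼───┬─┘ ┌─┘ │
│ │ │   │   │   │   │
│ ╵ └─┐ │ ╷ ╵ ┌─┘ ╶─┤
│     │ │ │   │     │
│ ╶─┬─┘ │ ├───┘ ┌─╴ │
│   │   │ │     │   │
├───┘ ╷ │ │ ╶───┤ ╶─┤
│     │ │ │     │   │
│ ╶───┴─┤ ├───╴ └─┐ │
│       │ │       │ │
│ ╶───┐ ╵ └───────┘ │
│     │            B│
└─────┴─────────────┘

Finding the path and converting it to directions:
Path through cells: (0,0) → (0,1) → (1,1) → (1,0) → (2,0) → (3,0) → (4,0) → (5,0) → (5,1) → (4,1) → (3,1) → (2,1) → (2,2) → (1,2) → (1,3) → (2,3) → (3,3) → (3,2) → (4,2) → (4,3) → (5,3) → (6,3) → (6,2) → (7,2) → (7,1) → (7,0) → (8,0) → (8,1) → (8,2) → (8,3) → (9,3) → (9,4) → (9,5) → (9,6) → (9,7) → (9,8) → (9,9)
Directions: right, down, left, down, down, down, down, right, up, up, up, right, up, right, down, down, left, down, right, down, down, left, down, left, left, down, right, right, right, down, right, right, right, right, right, right

Solution:

┌───────────┬───┬───┐
│A ↓        │   │   │
├─╴ ┌───┐ ┌─┘ ╷ │ ╷ │
│↓ ↲│↱ ↓│ │   │ │ │ │
│ ┌─┘ ╷ │ │ ╶─┤ └─┤ │
│↓│↱ ↑│↓│ │   │   │ │
│ │ ┌─┘ │ └───┼─╴ │ │
│↓│↑│↓ ↲│     │   │ │
│ │ │ ╶─┼───┬─┘ ┌─┘ │
│↓│↑│↳ ↓│   │   │   │
│ ╵ └─┐ │ ╷ ╵ ┌─┘ ╶─┤
│↳ ↑  │↓│ │   │     │
│ ╶─┬─┘ │ ├───┘ ┌─╴ │
│   │↓ ↲│ │     │   │
├───┘ ╷ │ │ ╶───┤ ╶─┤
│↓ ← ↲│ │ │     │   │
│ ╶───┴─┤ ├───╴ └─┐ │
│↳ → → ↓│ │       │ │
│ ╶───┐ ╵ └───────┘ │
│     │↳ → → → → → B│
└─────┴─────────────┘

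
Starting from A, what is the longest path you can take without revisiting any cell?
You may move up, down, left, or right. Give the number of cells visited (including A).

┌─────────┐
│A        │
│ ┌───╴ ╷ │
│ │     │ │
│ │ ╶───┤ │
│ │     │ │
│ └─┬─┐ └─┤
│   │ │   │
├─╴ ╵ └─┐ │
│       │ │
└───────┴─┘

Finding longest simple path using DFS:
Start: (0, 0)
Longest path visits 13 cells
Path: A → right → right → right → down → left → left → down → right → right → down → right → down

Solution:

┌─────────┐
│A → → ↓  │
│ ┌───╴ ╷ │
│ │↓ ← ↲│ │
│ │ ╶───┤ │
│ │↳ → ↓│ │
│ └─┬─┐ └─┤
│   │ │↳ ↓│
├─╴ ╵ └─┐ │
│       │B│
└───────┴─┘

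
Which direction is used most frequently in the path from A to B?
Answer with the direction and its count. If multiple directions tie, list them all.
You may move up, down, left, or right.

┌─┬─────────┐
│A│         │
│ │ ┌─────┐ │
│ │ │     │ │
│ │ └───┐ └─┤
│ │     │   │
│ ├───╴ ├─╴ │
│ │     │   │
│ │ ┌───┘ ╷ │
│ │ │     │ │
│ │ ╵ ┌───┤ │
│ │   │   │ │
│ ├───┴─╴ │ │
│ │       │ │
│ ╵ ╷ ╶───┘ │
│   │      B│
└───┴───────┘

Directions: down, down, down, down, down, down, down, right, up, right, down, right, right, right
Counts: {'down': 8, 'right': 5, 'up': 1}
Most common: down (8 times)

Solution:

┌─┬─────────┐
│A│         │
│ │ ┌─────┐ │
│↓│ │     │ │
│ │ └───┐ └─┤
│↓│     │   │
│ ├───╴ ├─╴ │
│↓│     │   │
│ │ ┌───┘ ╷ │
│↓│ │     │ │
│ │ ╵ ┌───┤ │
│↓│   │   │ │
│ ├───┴─╴ │ │
│↓│↱ ↓    │ │
│ ╵ ╷ ╶───┘ │
│↳ ↑│↳ → → B│
└───┴───────┘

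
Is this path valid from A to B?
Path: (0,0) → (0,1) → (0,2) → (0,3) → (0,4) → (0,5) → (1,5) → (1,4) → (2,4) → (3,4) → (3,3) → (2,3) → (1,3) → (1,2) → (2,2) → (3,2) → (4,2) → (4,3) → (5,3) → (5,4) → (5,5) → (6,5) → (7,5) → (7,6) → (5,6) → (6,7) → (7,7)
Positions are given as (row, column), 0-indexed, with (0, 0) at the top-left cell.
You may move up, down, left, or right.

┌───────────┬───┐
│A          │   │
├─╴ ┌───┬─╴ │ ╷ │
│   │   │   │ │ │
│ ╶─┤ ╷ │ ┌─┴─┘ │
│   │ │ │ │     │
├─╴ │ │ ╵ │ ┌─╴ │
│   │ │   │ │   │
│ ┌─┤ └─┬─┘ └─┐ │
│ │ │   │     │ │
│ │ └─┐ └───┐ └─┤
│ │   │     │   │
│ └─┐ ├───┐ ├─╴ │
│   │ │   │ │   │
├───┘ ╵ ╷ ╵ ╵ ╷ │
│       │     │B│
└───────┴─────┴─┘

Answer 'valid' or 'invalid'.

Checking path validity:
Result: Invalid move at step 24: cannot move from (7, 6) to (5, 6).

invalid

Correct solution:

┌───────────┬───┐
│A → → → → ↓│   │
├─╴ ┌───┬─╴ │ ╷ │
│   │↓ ↰│↓ ↲│ │ │
│ ╶─┤ ╷ │ ┌─┴─┘ │
│   │↓│↑│↓│     │
├─╴ │ │ ╵ │ ┌─╴ │
│   │↓│↑ ↲│ │   │
│ ┌─┤ └─┬─┘ └─┐ │
│ │ │↳ ↓│     │ │
│ │ └─┐ └───┐ └─┤
│ │   │↳ → ↓│   │
│ └─┐ ├───┐ ├─╴ │
│   │ │   │↓│↱ ↓│
├───┘ ╵ ╷ ╵ ╵ ╷ │
│       │  ↳ ↑│B│
└───────┴─────┴─┘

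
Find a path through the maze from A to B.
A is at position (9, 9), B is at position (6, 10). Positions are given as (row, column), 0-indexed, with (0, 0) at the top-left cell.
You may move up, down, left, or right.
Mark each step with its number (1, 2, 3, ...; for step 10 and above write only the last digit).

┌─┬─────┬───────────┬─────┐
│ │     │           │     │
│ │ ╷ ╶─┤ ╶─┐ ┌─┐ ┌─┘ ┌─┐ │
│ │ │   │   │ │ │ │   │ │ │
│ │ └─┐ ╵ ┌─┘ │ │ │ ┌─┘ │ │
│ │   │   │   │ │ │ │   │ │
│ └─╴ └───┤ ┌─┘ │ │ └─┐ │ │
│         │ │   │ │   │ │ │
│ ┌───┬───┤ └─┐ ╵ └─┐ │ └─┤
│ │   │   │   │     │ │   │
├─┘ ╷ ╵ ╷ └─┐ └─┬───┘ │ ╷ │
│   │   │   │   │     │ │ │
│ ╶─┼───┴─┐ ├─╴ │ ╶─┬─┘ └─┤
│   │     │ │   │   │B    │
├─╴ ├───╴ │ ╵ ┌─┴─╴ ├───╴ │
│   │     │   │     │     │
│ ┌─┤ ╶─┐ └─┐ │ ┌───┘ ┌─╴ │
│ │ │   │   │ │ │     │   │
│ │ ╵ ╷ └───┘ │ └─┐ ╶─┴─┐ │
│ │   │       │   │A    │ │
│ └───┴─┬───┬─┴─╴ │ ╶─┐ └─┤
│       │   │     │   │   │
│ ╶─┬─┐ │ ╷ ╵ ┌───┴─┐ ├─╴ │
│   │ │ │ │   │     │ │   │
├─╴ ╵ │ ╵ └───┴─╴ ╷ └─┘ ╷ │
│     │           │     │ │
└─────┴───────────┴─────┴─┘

Finding the shortest path from (9, 9) to (6, 10):
Path length: 8 steps
Directions: up → right → up → right → right → up → left → left

Solution:

┌─┬─────┬───────────┬─────┐
│ │     │           │     │
│ │ ╷ ╶─┤ ╶─┐ ┌─┐ ┌─┘ ┌─┐ │
│ │ │   │   │ │ │ │   │ │ │
│ │ └─┐ ╵ ┌─┘ │ │ │ ┌─┘ │ │
│ │   │   │   │ │ │ │   │ │
│ └─╴ └───┤ ┌─┘ │ │ └─┐ │ │
│         │ │   │ │   │ │ │
│ ┌───┬───┤ └─┐ ╵ └─┐ │ └─┤
│ │   │   │   │     │ │   │
├─┘ ╷ ╵ ╷ └─┐ └─┬───┘ │ ╷ │
│   │   │   │   │     │ │ │
│ ╶─┼───┴─┐ ├─╴ │ ╶─┬─┘ └─┤
│   │     │ │   │   │B 7 6│
├─╴ ├───╴ │ ╵ ┌─┴─╴ ├───╴ │
│   │     │   │     │3 4 5│
│ ┌─┤ ╶─┐ └─┐ │ ┌───┘ ┌─╴ │
│ │ │   │   │ │ │  1 2│   │
│ │ ╵ ╷ └───┘ │ └─┐ ╶─┴─┐ │
│ │   │       │   │A    │ │
│ └───┴─┬───┬─┴─╴ │ ╶─┐ └─┤
│       │   │     │   │   │
│ ╶─┬─┐ │ ╷ ╵ ┌───┴─┐ ├─╴ │
│   │ │ │ │   │     │ │   │
├─╴ ╵ │ ╵ └───┴─╴ ╷ └─┘ ╷ │
│     │           │     │ │
└─────┴───────────┴─────┴─┘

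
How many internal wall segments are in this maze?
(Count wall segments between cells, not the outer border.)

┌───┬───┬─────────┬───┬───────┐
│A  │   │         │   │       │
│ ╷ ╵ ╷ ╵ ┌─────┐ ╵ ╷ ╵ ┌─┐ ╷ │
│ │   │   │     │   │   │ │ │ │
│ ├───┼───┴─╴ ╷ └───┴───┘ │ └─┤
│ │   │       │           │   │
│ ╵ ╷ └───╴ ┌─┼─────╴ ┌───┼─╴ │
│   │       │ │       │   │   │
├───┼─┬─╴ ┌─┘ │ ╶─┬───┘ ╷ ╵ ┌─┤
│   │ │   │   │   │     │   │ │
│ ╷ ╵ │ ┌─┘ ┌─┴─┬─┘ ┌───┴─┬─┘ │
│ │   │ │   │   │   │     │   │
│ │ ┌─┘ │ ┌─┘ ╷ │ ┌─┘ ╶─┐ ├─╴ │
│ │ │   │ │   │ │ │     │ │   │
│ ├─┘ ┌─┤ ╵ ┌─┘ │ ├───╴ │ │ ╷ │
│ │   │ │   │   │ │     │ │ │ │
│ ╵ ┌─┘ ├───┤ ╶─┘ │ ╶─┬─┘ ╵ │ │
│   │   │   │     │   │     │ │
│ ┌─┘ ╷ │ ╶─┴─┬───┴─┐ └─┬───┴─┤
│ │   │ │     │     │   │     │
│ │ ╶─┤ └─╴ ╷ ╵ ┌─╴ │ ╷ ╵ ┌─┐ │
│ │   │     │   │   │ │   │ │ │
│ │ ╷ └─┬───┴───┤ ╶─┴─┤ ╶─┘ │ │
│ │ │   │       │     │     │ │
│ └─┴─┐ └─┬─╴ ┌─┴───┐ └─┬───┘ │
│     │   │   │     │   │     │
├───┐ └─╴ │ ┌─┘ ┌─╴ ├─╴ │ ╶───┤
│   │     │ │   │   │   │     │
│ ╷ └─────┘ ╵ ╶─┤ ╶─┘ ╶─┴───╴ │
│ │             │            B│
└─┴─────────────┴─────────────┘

Counting internal wall segments:
Total internal walls: 196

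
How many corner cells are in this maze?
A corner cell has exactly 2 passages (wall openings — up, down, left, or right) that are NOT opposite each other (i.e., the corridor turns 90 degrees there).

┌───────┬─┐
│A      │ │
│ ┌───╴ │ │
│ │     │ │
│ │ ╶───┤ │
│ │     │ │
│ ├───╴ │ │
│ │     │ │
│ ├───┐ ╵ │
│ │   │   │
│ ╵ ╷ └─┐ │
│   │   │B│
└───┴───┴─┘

Counting corner cells (2 non-opposite passages):
Total corners: 12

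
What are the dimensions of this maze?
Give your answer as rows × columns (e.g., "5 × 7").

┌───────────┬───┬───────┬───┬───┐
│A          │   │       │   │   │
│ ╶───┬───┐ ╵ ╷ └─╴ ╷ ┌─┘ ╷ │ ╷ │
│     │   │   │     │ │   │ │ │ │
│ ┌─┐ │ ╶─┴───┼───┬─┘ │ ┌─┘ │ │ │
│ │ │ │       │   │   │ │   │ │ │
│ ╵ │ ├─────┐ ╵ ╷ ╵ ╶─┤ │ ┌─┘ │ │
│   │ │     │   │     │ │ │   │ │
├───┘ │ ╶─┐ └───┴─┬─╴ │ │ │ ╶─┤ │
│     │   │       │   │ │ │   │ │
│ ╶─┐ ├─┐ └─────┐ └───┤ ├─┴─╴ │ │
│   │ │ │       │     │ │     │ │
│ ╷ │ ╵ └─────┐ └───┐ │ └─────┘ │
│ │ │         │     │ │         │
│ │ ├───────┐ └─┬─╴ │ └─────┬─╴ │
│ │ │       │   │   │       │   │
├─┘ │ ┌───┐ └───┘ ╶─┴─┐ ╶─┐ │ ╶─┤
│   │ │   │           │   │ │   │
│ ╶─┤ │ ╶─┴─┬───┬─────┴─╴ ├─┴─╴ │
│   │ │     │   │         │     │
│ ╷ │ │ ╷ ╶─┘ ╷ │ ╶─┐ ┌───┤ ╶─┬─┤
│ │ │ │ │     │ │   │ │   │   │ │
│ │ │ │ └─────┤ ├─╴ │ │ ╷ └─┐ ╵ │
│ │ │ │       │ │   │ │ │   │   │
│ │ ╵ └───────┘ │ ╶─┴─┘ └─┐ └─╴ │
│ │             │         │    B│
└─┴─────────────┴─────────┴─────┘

Counting the maze dimensions:
Rows (vertical): 13
Columns (horizontal): 16
Dimensions: 13 × 16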